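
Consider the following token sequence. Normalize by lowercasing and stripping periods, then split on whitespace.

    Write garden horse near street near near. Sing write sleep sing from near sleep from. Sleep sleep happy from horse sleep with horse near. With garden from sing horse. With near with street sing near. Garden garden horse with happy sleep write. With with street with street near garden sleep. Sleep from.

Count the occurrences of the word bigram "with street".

3

Scanning the 51 overlapping bigram windows for "with street":
  position 32–33: with street
  position 44–45: with street
  position 46–47: with street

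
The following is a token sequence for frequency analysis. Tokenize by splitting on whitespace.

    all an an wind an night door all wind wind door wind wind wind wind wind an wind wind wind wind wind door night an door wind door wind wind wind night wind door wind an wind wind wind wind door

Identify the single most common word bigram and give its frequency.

"wind wind", 14 times

Bigram frequencies (highest first):
  wind wind: 14
  wind door: 5
  door wind: 4
  an wind: 3
  wind an: 3
  all an: 1
  … (10 more, each ≤ 1)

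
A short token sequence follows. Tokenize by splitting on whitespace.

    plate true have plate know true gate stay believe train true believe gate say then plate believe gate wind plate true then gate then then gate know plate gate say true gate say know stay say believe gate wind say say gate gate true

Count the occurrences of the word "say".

Scanning the 44 tokens for "say":
  position 14: say
  position 30: say
  position 33: say
  position 36: say
  position 40: say
  position 41: say

6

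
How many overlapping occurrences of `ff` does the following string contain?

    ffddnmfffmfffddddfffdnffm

8

Sliding a length-2 window over the 25 characters (24 positions):
  position 1–2: ff
  position 7–8: ff
  position 8–9: ff
  position 11–12: ff
  position 12–13: ff
  position 18–19: ff
  position 19–20: ff
  position 23–24: ff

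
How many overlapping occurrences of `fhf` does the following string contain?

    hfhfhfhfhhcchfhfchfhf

5

Sliding a length-3 window over the 21 characters (19 positions):
  position 2–4: fhf
  position 4–6: fhf
  position 6–8: fhf
  position 14–16: fhf
  position 19–21: fhf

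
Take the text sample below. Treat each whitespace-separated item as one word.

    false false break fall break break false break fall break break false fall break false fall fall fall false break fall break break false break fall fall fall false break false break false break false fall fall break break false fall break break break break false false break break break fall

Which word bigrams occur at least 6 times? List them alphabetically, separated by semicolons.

Bigram counts meeting the condition (at least 6 times):
  break break: 9
  break false: 9
  fall break: 6
  false break: 8

break break; break false; fall break; false break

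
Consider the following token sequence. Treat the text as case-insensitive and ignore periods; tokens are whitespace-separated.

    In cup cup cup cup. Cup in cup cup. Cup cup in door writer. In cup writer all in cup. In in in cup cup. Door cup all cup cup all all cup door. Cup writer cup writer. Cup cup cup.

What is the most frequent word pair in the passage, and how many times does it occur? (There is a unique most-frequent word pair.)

"cup cup", 11 times

Bigram frequencies (highest first):
  cup cup: 11
  in cup: 5
  cup in: 3
  cup writer: 3
  in in: 2
  cup door: 2
  … (10 more, each ≤ 2)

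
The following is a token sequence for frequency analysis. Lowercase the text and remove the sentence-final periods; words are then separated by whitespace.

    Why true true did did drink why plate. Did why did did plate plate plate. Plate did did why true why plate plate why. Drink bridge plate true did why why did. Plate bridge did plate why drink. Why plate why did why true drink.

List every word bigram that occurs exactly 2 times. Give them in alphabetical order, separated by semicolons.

drink why; plate did; true did; why drink

Bigram counts meeting the condition (exactly 2 times):
  drink why: 2
  plate did: 2
  true did: 2
  why drink: 2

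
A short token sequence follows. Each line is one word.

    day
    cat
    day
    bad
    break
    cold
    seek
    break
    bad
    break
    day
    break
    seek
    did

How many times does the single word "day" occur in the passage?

3

Scanning the 14 tokens for "day":
  position 1: day
  position 3: day
  position 11: day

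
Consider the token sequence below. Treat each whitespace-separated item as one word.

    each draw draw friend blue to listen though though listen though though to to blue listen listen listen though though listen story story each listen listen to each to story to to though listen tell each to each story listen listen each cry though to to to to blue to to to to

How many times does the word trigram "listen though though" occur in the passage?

3

Scanning the 51 overlapping trigram windows for "listen though though":
  position 7–9: listen though though
  position 10–12: listen though though
  position 18–20: listen though though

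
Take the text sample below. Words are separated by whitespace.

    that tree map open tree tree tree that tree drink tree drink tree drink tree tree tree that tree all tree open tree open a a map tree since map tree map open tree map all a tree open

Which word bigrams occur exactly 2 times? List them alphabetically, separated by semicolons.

map open; map tree; tree that

Bigram counts meeting the condition (exactly 2 times):
  map open: 2
  map tree: 2
  tree that: 2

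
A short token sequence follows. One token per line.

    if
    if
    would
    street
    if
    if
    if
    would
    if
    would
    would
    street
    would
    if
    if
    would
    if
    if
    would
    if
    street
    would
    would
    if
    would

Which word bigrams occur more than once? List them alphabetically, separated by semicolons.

Bigram counts meeting the condition (more than once):
  if if: 5
  if would: 6
  street would: 2
  would if: 5
  would street: 2
  would would: 2

if if; if would; street would; would if; would street; would would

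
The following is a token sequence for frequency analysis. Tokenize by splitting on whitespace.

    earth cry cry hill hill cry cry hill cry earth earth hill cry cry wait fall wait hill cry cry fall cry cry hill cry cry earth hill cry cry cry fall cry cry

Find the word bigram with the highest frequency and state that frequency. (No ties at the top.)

"cry cry", 9 times

Bigram frequencies (highest first):
  cry cry: 9
  hill cry: 6
  cry hill: 3
  cry earth: 2
  earth hill: 2
  cry fall: 2
  … (8 more, each ≤ 2)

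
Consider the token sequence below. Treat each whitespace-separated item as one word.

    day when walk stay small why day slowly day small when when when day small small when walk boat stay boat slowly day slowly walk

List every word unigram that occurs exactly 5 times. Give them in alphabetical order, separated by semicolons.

day; when

Unigram counts meeting the condition (exactly 5 times):
  day: 5
  when: 5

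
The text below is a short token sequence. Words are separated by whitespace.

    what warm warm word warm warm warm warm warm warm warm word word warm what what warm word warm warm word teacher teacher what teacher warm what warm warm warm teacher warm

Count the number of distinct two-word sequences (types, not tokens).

13

32 tokens → 31 bigram windows in total.
Repeated bigrams (each contributes count−1 duplicates):
  warm warm: 10
  warm word: 4
  what warm: 3
  word warm: 3
  teacher warm: 2
  warm what: 2
18 duplicate windows → 31 − 18 = 13 distinct.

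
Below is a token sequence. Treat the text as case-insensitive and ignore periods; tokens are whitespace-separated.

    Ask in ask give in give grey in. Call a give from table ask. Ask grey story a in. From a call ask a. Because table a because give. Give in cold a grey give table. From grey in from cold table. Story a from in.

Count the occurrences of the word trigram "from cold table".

1

Scanning the 44 overlapping trigram windows for "from cold table":
  position 40–42: from cold table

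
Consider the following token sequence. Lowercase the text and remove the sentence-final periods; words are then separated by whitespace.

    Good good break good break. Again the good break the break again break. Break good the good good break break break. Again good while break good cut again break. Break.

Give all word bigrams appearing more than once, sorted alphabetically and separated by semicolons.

again break; break again; break break; break good; good break; good good; the good

Bigram counts meeting the condition (more than once):
  again break: 2
  break again: 3
  break break: 4
  break good: 3
  good break: 4
  good good: 2
  the good: 2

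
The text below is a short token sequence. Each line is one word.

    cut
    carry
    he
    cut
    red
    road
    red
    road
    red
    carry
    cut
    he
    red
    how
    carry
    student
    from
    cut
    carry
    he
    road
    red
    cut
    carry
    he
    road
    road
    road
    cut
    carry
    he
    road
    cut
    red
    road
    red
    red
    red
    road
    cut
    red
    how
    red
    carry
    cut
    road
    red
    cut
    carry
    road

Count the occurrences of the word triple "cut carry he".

4

Scanning the 48 overlapping trigram windows for "cut carry he":
  position 1–3: cut carry he
  position 18–20: cut carry he
  position 23–25: cut carry he
  position 29–31: cut carry he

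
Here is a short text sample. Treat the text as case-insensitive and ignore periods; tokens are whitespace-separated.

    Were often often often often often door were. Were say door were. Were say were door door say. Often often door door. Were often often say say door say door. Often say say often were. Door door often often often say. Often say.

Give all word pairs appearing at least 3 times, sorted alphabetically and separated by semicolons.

Bigram counts meeting the condition (at least 3 times):
  door door: 3
  door were: 3
  often often: 8
  often say: 4
  say door: 3
  say often: 3

door door; door were; often often; often say; say door; say often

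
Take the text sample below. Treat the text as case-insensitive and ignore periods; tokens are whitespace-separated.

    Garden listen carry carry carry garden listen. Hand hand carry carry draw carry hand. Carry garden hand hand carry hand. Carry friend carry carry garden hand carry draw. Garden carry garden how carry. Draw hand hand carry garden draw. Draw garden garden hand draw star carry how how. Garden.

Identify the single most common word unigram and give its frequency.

"carry", 16 times

Unigram frequencies (highest first):
  carry: 16
  garden: 10
  hand: 10
  draw: 6
  how: 3
  listen: 2
  … (2 more, each ≤ 1)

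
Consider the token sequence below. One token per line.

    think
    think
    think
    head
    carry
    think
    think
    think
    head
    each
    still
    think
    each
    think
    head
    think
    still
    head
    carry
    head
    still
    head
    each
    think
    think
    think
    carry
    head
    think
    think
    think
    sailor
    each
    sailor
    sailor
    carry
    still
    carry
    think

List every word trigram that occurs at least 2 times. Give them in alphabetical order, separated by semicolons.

Trigram counts meeting the condition (at least 2 times):
  think think head: 2
  think think think: 4

think think head; think think think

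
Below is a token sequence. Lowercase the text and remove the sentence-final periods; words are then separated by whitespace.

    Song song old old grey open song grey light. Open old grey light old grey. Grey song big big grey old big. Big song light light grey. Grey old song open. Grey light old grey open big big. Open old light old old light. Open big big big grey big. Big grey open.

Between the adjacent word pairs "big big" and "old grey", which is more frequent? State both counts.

"big big" (6 vs 4)

"big big": 6 occurrences
"old grey": 4 occurrences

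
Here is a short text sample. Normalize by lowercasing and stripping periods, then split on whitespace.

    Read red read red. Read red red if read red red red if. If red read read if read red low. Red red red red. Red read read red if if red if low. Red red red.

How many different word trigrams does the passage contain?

37 tokens → 35 trigram windows in total.
Repeated trigrams (each contributes count−1 duplicates):
  red red red: 5
  if if red: 2
  if read red: 2
  low red red: 2
  read red read: 2
  read red red: 2
  red if if: 2
  red read read: 2
  … (2 more repeated)
13 duplicate windows → 35 − 13 = 22 distinct.

22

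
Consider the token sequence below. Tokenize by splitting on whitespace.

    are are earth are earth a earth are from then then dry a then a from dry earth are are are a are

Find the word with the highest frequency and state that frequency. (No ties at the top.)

Unigram frequencies (highest first):
  are: 8
  earth: 4
  a: 4
  then: 3
  from: 2
  dry: 2

"are", 8 times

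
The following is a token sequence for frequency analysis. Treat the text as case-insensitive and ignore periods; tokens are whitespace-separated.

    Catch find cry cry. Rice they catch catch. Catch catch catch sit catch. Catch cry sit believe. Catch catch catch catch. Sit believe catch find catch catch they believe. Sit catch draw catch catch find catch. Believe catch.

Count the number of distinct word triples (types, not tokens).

38 tokens → 36 trigram windows in total.
Repeated trigrams (each contributes count−1 duplicates):
  catch catch catch: 5
  catch catch sit: 2
  catch find catch: 2
  sit believe catch: 2
7 duplicate windows → 36 − 7 = 29 distinct.

29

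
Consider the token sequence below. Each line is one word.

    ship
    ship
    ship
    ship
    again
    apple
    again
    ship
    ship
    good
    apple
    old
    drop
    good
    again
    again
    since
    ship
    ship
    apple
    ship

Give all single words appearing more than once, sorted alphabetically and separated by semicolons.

Unigram counts meeting the condition (more than once):
  again: 4
  apple: 3
  good: 2
  ship: 9

again; apple; good; ship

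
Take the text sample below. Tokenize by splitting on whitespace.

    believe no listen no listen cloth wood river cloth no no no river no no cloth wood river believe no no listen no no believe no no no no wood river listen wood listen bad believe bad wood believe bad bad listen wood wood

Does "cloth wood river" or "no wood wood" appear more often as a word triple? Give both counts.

"cloth wood river": 2 occurrences
"no wood wood": 0 occurrences

"cloth wood river" (2 vs 0)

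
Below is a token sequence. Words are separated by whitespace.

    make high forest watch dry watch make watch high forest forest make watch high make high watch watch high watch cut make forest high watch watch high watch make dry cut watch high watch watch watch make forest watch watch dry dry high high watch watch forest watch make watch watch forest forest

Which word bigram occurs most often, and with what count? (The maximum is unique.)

Bigram frequencies (highest first):
  watch watch: 7
  high watch: 6
  watch high: 5
  watch make: 4
  forest watch: 3
  make watch: 3
  … (18 more, each ≤ 2)

"watch watch", 7 times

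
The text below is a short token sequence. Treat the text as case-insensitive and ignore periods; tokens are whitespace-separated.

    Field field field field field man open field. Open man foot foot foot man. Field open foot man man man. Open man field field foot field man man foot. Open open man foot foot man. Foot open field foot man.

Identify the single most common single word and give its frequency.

"man", 12 times

Unigram frequencies (highest first):
  man: 12
  field: 11
  foot: 10
  open: 7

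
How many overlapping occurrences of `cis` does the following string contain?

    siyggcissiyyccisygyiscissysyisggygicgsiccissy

Sliding a length-3 window over the 45 characters (43 positions):
  position 6–8: cis
  position 14–16: cis
  position 22–24: cis
  position 41–43: cis

4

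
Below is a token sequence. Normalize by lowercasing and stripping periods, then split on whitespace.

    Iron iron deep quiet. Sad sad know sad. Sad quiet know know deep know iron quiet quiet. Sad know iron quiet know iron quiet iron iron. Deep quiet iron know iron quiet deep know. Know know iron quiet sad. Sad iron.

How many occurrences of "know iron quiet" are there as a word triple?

5

Scanning the 39 overlapping trigram windows for "know iron quiet":
  position 14–16: know iron quiet
  position 19–21: know iron quiet
  position 22–24: know iron quiet
  position 30–32: know iron quiet
  position 36–38: know iron quiet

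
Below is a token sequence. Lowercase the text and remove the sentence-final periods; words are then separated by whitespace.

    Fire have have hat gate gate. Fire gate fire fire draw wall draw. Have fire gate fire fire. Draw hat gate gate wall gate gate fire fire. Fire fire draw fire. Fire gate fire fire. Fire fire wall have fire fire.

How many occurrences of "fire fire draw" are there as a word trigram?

3

Scanning the 39 overlapping trigram windows for "fire fire draw":
  position 9–11: fire fire draw
  position 17–19: fire fire draw
  position 28–30: fire fire draw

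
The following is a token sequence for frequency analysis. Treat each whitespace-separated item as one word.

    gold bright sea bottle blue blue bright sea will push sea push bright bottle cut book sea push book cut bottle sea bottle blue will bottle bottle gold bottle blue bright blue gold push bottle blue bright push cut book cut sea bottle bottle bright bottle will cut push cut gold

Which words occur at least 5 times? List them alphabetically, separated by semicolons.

Unigram counts meeting the condition (at least 5 times):
  blue: 6
  bottle: 11
  bright: 6
  cut: 6
  push: 6
  sea: 6

blue; bottle; bright; cut; push; sea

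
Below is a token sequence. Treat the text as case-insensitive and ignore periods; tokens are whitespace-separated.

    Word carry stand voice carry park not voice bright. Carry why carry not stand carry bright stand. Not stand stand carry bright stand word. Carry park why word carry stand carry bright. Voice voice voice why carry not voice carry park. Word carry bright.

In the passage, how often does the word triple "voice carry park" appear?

2

Scanning the 42 overlapping trigram windows for "voice carry park":
  position 4–6: voice carry park
  position 39–41: voice carry park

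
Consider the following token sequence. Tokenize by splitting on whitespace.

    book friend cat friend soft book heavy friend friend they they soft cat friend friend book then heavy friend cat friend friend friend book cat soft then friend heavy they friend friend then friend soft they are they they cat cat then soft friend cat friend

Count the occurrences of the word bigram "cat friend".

4

Scanning the 45 overlapping bigram windows for "cat friend":
  position 3–4: cat friend
  position 13–14: cat friend
  position 20–21: cat friend
  position 45–46: cat friend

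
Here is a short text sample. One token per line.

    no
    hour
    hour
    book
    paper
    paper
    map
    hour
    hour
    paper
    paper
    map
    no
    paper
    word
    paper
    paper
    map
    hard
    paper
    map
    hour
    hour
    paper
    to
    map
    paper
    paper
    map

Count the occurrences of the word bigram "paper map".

Scanning the 28 overlapping bigram windows for "paper map":
  position 6–7: paper map
  position 11–12: paper map
  position 17–18: paper map
  position 20–21: paper map
  position 28–29: paper map

5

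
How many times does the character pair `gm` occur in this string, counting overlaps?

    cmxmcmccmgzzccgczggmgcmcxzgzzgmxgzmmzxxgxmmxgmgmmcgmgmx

Sliding a length-2 window over the 55 characters (54 positions):
  position 19–20: gm
  position 30–31: gm
  position 45–46: gm
  position 47–48: gm
  position 51–52: gm
  position 53–54: gm

6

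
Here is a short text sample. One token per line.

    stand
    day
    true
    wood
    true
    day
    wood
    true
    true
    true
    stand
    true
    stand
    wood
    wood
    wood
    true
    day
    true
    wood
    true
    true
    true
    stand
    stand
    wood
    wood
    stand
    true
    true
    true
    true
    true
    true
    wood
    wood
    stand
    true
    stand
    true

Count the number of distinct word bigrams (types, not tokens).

40 tokens → 39 bigram windows in total.
Repeated bigrams (each contributes count−1 duplicates):
  true true: 9
  stand true: 4
  true stand: 4
  wood true: 4
  wood wood: 4
  true wood: 3
  day true: 2
  stand wood: 2
  … (2 more repeated)
26 duplicate windows → 39 − 26 = 13 distinct.

13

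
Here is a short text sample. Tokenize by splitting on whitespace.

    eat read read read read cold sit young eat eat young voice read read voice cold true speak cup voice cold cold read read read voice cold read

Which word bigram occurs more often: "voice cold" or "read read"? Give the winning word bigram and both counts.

"voice cold": 3 occurrences
"read read": 6 occurrences

"read read" (6 vs 3)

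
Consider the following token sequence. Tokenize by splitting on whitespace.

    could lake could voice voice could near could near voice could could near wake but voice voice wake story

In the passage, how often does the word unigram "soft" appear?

Scanning the 19 tokens for "soft":
  (none found)

0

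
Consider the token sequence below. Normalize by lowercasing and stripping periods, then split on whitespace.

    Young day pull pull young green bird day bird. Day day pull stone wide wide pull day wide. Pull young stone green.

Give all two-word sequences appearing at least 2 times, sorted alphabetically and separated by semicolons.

Bigram counts meeting the condition (at least 2 times):
  bird day: 2
  day pull: 2
  pull young: 2
  wide pull: 2

bird day; day pull; pull young; wide pull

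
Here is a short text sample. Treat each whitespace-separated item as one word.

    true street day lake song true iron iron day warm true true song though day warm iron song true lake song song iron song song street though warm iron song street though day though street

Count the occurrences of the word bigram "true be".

Scanning the 34 overlapping bigram windows for "true be":
  (none found)

0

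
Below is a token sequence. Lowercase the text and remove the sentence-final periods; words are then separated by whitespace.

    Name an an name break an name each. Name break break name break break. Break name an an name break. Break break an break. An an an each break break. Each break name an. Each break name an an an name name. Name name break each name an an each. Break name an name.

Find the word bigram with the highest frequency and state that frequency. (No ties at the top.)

Bigram frequencies (highest first):
  an an: 7
  name an: 6
  break break: 6
  an name: 5
  name break: 5
  break name: 5
  … (8 more, each ≤ 4)

"an an", 7 times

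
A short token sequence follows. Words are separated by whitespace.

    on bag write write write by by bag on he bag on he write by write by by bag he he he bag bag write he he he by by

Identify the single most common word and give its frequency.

Unigram frequencies (highest first):
  he: 8
  by: 7
  bag: 6
  write: 6
  on: 3

"he", 8 times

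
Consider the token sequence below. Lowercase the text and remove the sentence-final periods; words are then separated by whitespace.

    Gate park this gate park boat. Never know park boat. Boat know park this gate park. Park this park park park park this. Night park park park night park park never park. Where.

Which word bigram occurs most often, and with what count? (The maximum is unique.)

"park park", 7 times

Bigram frequencies (highest first):
  park park: 7
  park this: 4
  gate park: 3
  this gate: 2
  park boat: 2
  know park: 2
  … (11 more, each ≤ 2)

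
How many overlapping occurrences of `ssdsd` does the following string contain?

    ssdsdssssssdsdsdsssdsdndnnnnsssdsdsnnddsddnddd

4

Sliding a length-5 window over the 46 characters (42 positions):
  position 1–5: ssdsd
  position 10–14: ssdsd
  position 18–22: ssdsd
  position 30–34: ssdsd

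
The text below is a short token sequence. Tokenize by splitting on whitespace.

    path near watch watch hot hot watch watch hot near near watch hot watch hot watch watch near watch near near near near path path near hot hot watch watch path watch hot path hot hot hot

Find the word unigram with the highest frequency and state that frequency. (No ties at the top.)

Unigram frequencies (highest first):
  watch: 12
  hot: 11
  near: 9
  path: 5

"watch", 12 times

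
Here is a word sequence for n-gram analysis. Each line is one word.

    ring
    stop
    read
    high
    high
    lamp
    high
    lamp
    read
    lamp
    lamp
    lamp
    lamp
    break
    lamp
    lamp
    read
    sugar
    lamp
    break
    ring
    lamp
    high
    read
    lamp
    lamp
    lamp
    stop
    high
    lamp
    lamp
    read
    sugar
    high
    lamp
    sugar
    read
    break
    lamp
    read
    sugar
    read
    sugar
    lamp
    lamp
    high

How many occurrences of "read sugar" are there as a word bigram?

Scanning the 45 overlapping bigram windows for "read sugar":
  position 17–18: read sugar
  position 32–33: read sugar
  position 40–41: read sugar
  position 42–43: read sugar

4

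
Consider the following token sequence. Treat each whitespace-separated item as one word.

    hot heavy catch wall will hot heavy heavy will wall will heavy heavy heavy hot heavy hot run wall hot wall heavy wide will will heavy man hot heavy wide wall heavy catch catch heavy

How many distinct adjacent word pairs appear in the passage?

35 tokens → 34 bigram windows in total.
Repeated bigrams (each contributes count−1 duplicates):
  hot heavy: 4
  heavy heavy: 3
  heavy catch: 2
  heavy hot: 2
  heavy wide: 2
  wall heavy: 2
  wall will: 2
  will heavy: 2
11 duplicate windows → 34 − 11 = 23 distinct.

23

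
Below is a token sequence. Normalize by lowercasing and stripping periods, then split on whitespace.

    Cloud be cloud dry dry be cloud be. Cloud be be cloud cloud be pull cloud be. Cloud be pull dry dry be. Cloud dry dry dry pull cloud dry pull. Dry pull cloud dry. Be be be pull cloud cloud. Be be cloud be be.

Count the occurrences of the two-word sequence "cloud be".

8

Scanning the 45 overlapping bigram windows for "cloud be":
  position 1–2: cloud be
  position 7–8: cloud be
  position 9–10: cloud be
  position 13–14: cloud be
  position 16–17: cloud be
  position 18–19: cloud be
  position 41–42: cloud be
  position 44–45: cloud be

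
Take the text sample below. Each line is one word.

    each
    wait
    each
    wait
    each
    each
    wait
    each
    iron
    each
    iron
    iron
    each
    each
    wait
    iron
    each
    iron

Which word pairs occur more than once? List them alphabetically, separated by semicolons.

Bigram counts meeting the condition (more than once):
  each each: 2
  each iron: 3
  each wait: 4
  iron each: 3
  wait each: 3

each each; each iron; each wait; iron each; wait each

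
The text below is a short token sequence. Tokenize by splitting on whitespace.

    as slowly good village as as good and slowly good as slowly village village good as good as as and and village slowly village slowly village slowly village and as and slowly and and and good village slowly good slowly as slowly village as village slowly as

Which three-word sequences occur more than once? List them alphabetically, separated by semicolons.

as slowly village; slowly village slowly; village slowly village

Trigram counts meeting the condition (more than once):
  as slowly village: 2
  slowly village slowly: 2
  village slowly village: 3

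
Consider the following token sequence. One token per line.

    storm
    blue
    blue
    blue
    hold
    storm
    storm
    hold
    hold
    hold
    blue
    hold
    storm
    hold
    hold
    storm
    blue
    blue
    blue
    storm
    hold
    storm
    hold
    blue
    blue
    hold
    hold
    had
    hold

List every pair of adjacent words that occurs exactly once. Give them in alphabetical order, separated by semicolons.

blue storm; had hold; hold had; storm storm

Bigram counts meeting the condition (exactly once):
  blue storm: 1
  had hold: 1
  hold had: 1
  storm storm: 1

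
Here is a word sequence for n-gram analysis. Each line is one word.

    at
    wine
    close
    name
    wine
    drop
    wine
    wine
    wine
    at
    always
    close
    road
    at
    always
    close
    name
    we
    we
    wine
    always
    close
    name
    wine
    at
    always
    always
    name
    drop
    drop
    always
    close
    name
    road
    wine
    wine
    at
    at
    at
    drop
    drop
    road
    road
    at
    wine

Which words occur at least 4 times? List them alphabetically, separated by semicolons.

Unigram counts meeting the condition (at least 4 times):
  always: 6
  at: 8
  close: 5
  drop: 5
  name: 5
  road: 4
  wine: 10

always; at; close; drop; name; road; wine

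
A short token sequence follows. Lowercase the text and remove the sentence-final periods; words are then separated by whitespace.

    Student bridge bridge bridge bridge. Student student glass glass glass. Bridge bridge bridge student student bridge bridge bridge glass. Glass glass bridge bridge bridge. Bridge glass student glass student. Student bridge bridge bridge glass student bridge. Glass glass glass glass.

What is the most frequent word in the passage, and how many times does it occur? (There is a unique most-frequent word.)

Unigram frequencies (highest first):
  bridge: 18
  glass: 13
  student: 9

"bridge", 18 times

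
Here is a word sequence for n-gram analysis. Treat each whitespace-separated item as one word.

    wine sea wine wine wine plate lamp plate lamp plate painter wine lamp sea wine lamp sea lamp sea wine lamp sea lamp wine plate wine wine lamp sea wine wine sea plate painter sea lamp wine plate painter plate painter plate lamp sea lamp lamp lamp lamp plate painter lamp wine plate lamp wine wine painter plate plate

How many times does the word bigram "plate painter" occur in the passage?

Scanning the 58 overlapping bigram windows for "plate painter":
  position 10–11: plate painter
  position 33–34: plate painter
  position 38–39: plate painter
  position 40–41: plate painter
  position 49–50: plate painter

5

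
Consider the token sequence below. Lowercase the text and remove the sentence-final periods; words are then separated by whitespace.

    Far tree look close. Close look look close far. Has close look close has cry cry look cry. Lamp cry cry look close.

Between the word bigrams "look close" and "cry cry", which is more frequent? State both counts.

"look close": 4 occurrences
"cry cry": 2 occurrences

"look close" (4 vs 2)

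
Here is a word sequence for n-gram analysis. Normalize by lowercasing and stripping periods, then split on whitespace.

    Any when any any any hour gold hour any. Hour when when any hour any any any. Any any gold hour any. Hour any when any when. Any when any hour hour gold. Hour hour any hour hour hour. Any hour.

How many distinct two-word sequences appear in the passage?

41 tokens → 40 bigram windows in total.
Repeated bigrams (each contributes count−1 duplicates):
  any hour: 7
  any any: 6
  hour any: 6
  when any: 5
  any when: 4
  hour hour: 4
  gold hour: 3
  hour gold: 2
29 duplicate windows → 40 − 29 = 11 distinct.

11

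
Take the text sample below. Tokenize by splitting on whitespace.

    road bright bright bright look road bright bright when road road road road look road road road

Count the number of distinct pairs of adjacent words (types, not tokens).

8

17 tokens → 16 bigram windows in total.
Repeated bigrams (each contributes count−1 duplicates):
  road road: 5
  bright bright: 3
  look road: 2
  road bright: 2
8 duplicate windows → 16 − 8 = 8 distinct.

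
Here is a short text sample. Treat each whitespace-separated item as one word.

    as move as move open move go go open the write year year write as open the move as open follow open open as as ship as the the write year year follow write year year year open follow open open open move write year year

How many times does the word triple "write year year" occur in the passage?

Scanning the 44 overlapping trigram windows for "write year year":
  position 11–13: write year year
  position 30–32: write year year
  position 34–36: write year year
  position 44–46: write year year

4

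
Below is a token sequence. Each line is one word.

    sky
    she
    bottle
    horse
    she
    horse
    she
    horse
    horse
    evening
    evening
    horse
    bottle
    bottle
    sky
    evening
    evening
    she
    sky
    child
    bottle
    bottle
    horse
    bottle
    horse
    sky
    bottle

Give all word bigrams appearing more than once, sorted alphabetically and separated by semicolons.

bottle bottle; bottle horse; evening evening; horse bottle; horse she; she horse

Bigram counts meeting the condition (more than once):
  bottle bottle: 2
  bottle horse: 3
  evening evening: 2
  horse bottle: 2
  horse she: 2
  she horse: 2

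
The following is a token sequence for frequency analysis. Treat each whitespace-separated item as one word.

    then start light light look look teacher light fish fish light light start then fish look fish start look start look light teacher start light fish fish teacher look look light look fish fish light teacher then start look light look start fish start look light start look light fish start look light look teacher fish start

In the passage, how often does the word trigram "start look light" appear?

Scanning the 55 overlapping trigram windows for "start look light":
  position 20–22: start look light
  position 38–40: start look light
  position 44–46: start look light
  position 47–49: start look light
  position 51–53: start look light

5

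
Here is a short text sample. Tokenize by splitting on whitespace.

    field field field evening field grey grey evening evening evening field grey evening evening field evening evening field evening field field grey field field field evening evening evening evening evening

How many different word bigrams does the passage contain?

8

30 tokens → 29 bigram windows in total.
Repeated bigrams (each contributes count−1 duplicates):
  evening evening: 8
  evening field: 5
  field field: 5
  field evening: 4
  field grey: 3
  grey evening: 2
21 duplicate windows → 29 − 21 = 8 distinct.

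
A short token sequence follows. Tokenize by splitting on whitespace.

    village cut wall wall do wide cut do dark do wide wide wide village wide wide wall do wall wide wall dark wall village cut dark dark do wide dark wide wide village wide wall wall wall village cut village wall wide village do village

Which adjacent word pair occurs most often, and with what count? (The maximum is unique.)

Bigram frequencies (highest first):
  wide wide: 4
  village cut: 3
  wall wall: 3
  do wide: 3
  wide village: 3
  wide wall: 3
  … (20 more, each ≤ 2)

"wide wide", 4 times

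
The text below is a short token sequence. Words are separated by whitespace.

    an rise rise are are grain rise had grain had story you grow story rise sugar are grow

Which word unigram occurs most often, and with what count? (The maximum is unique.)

Unigram frequencies (highest first):
  rise: 4
  are: 3
  grain: 2
  had: 2
  story: 2
  grow: 2
  … (3 more, each ≤ 1)

"rise", 4 times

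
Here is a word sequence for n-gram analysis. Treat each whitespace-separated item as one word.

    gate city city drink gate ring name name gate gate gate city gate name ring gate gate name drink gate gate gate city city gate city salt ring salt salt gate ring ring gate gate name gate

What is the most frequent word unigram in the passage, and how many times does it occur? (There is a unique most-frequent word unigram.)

Unigram frequencies (highest first):
  gate: 16
  city: 6
  ring: 5
  name: 5
  salt: 3
  drink: 2

"gate", 16 times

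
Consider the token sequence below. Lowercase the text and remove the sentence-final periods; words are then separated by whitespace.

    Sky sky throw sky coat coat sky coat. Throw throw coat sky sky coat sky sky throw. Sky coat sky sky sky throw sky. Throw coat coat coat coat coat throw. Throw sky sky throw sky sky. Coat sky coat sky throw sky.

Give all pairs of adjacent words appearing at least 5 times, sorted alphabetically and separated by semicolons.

Bigram counts meeting the condition (at least 5 times):
  coat coat: 5
  coat sky: 6
  sky coat: 6
  sky sky: 7
  sky throw: 6
  throw sky: 6

coat coat; coat sky; sky coat; sky sky; sky throw; throw sky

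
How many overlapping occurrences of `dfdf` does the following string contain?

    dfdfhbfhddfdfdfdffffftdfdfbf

Sliding a length-4 window over the 28 characters (25 positions):
  position 1–4: dfdf
  position 10–13: dfdf
  position 12–15: dfdf
  position 14–17: dfdf
  position 23–26: dfdf

5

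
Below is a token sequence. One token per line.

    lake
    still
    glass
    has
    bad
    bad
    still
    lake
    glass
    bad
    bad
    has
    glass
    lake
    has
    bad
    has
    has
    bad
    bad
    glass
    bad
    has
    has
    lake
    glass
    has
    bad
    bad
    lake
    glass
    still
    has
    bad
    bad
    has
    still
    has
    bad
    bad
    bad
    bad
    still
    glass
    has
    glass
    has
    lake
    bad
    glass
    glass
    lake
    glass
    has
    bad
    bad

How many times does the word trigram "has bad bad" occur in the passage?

Scanning the 54 overlapping trigram windows for "has bad bad":
  position 4–6: has bad bad
  position 18–20: has bad bad
  position 27–29: has bad bad
  position 33–35: has bad bad
  position 38–40: has bad bad
  position 54–56: has bad bad

6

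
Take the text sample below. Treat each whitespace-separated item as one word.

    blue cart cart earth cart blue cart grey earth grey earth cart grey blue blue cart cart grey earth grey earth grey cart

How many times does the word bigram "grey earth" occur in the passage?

4

Scanning the 22 overlapping bigram windows for "grey earth":
  position 8–9: grey earth
  position 10–11: grey earth
  position 18–19: grey earth
  position 20–21: grey earth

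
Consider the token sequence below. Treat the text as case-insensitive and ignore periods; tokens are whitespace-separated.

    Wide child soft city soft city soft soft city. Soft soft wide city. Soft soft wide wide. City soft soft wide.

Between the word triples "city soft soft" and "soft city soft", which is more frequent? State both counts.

"city soft soft": 4 occurrences
"soft city soft": 3 occurrences

"city soft soft" (4 vs 3)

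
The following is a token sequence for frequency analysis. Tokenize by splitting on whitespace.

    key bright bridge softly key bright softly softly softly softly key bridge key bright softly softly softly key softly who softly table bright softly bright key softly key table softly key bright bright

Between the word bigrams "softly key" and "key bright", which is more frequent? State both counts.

"softly key": 5 occurrences
"key bright": 4 occurrences

"softly key" (5 vs 4)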